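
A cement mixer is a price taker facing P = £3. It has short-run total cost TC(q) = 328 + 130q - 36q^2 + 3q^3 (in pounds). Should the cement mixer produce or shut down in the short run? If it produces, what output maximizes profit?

Variable cost is VC = 130q - 36q^2 + 3q^3, so AVC = VC/q = 130 - 36q + 3q^2 and MC = dTC/dq = 130 - 72q + 9q^2.
AVC hits its minimum where MC = AVC, at q = 6, giving min AVC = 130 - 36·6 + 3·6^2 = £22.
Since P = £3 < min AVC = £22, price fails to cover variable cost at any output.
The firm minimizes its loss by shutting down and losing only its fixed cost of £328.

Shut down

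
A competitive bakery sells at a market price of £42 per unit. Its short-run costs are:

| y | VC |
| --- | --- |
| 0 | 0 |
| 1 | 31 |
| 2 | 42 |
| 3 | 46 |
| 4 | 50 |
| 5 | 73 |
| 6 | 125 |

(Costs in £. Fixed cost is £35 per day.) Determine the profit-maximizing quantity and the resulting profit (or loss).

Tabulate TR − TC: y=0: -35; y=1: -24; y=2: 7; y=3: 45; y=4: 83; y=5: 102; y=6: 92.
Profit is maximized at y = 5. AVC there is 73/5 = £14.60 ≤ P, so producing beats shutting down (which would give -£35).

y = 5; profit = £102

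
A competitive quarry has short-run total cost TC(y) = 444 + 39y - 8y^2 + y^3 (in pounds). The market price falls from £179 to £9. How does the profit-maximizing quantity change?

MC = 39 - 16y + 3y^2; the shutdown threshold is min AVC = £23 (at y = 4).
With P = £179 above the shutdown price, P = MC gives y = 10.
At P = £9 < min AVC = £23, price no longer covers variable cost at any output, so the firm shuts down: y = 0.

Output falls from 10 to 0 (the firm shuts down)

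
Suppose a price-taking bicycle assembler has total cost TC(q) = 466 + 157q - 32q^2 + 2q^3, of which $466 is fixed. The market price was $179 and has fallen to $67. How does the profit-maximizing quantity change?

Output falls from 11 to 9

AVC = 157 - 32q + 2q^2, minimized at q = 8 where min AVC = $29. MC = 157 - 64q + 6q^2.
At P = $179 ≥ min AVC, set P = MC on the rising branch: q = 11.
At P = $67 ≥ min AVC, set P = MC: q = 9. The firm stays open but cuts output.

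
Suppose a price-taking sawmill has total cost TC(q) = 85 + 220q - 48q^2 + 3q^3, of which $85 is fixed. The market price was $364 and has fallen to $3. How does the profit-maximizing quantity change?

AVC = 220 - 48q + 3q^2, minimized at q = 8 where min AVC = $28. MC = 220 - 96q + 9q^2.
At P = $364 ≥ min AVC, set P = MC on the rising branch: q = 12.
At P = $3 < min AVC = $28, price no longer covers variable cost at any output, so the firm shuts down: q = 0.

Output falls from 12 to 0 (the firm shuts down)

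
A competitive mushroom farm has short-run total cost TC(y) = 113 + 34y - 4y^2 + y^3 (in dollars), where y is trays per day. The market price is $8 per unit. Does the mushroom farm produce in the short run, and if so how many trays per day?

Shut down

Strip out fixed cost: VC = 34y - 4y^2 + y^3. Then AVC = 34 - 4y + y^2 and MC = 34 - 8y + 3y^2.
AVC is minimized where dAVC/dy = -4 + 2y = 0, at y = 2; min AVC = 34 - 4·2 + 2^2 = $30.
Since P = $8 < min AVC = $30, price fails to cover variable cost at any output.
Shutting down limits the loss to fixed cost, $113.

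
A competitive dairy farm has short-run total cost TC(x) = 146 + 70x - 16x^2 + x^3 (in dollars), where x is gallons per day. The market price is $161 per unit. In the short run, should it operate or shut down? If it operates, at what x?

Produce at x = 13

Strip out fixed cost: VC = 70x - 16x^2 + x^3. Then AVC = 70 - 16x + x^2 and MC = 70 - 32x + 3x^2.
AVC hits its minimum where MC = AVC, at x = 8, giving min AVC = 70 - 16·8 + 8^2 = $6.
Since P = $161 ≥ min AVC = $6, price covers variable cost and the firm should produce.
Solving P = MC: -91 - 32x + 3x^2 = 0 ⇒ x = -7/3 or 13. On the upward-sloping branch, x* = 13.
Check: AVC at x = 13 is $31 ≤ P, so revenue covers variable cost.
Profit = P·x − TC = 161·13 − 549 = $1544.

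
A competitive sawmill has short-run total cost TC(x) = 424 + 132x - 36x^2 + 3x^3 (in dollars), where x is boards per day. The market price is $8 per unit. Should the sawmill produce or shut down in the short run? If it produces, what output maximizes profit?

Strip out fixed cost: VC = 132x - 36x^2 + 3x^3. Then AVC = 132 - 36x + 3x^2 and MC = 132 - 72x + 9x^2.
AVC is minimized where dAVC/dx = -36 + 6x = 0, at x = 6; min AVC = 132 - 36·6 + 3·6^2 = $24.
P = $8 lies below min AVC = $24; no output level covers variable cost.
Shutting down limits the loss to fixed cost, $424.

Shut down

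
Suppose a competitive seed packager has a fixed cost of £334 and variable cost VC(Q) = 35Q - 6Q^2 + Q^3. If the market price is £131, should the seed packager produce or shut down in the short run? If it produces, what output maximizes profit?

From TC, MC = TC'(Q) = 35 - 12Q + 3Q^2 and AVC = VC/Q = 35 - 6Q + Q^2.
The AVC parabola has its vertex at Q = 6/2 = 3, where AVC = 35 - 6·3 + 3^2 = £26.
P = £131 exceeds min AVC = £26, so the firm stays open.
Set P = MC: 131 = 35 - 12Q + 3Q^2 → -96 - 12Q + 3Q^2 = 0. The roots are Q = -4 and Q = 8; the profit-maximizing output is on the rising part of MC, so Q* = 8.
Check: AVC at Q = 8 is £51 ≤ P, so revenue covers variable cost.
Profit = P·Q − TC = 131·8 − 742 = £306.

Produce at Q = 8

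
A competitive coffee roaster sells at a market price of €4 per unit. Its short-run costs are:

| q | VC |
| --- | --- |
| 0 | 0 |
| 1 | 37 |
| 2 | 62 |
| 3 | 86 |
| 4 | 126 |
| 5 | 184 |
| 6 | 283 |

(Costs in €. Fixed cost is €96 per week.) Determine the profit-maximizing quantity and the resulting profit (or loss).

Tabulate TR − TC: q=0: -96; q=1: -129; q=2: -150; q=3: -170; q=4: -206; q=5: -260; q=6: -355.
Profit is highest at q = 0. Equivalently, the lowest AVC in the table is 86/3 ≈ €28.67 at q = 3, and P = €4 falls below it — price never covers variable cost, so the firm shuts down and loses only its fixed cost.

q = 0 (shut down); profit = -€96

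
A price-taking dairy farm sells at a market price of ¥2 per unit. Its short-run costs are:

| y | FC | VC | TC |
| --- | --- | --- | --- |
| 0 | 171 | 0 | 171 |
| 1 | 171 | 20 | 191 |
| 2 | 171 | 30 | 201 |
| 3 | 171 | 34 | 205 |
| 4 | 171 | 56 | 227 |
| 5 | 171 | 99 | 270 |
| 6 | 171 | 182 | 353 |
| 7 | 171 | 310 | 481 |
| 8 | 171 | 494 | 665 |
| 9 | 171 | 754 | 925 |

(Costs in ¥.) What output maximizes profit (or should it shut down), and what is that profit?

Compute π = P·y − TC at each output: y=0: -171; y=1: -189; y=2: -197; y=3: -199; y=4: -219; y=5: -260; y=6: -341; y=7: -467; y=8: -649; y=9: -907.
Profit is highest at y = 0. Equivalently, the lowest AVC in the table is 34/3 ≈ ¥11.33 at y = 3, and P = ¥2 falls below it — price never covers variable cost, so the firm shuts down and loses only its fixed cost.

y = 0 (shut down); profit = -¥171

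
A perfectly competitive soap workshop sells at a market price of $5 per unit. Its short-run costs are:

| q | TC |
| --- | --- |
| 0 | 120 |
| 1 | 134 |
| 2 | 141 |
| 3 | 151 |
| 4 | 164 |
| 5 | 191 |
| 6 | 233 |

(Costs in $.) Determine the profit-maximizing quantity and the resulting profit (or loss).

Compute π = P·q − TC at each output: q=0: -120; q=1: -129; q=2: -131; q=3: -136; q=4: -144; q=5: -166; q=6: -203.
Profit is highest at q = 0. Equivalently, the lowest AVC in the table is 31/3 ≈ $10.33 at q = 3, and P = $5 falls below it — price never covers variable cost, so the firm shuts down and loses only its fixed cost.

q = 0 (shut down); profit = -$120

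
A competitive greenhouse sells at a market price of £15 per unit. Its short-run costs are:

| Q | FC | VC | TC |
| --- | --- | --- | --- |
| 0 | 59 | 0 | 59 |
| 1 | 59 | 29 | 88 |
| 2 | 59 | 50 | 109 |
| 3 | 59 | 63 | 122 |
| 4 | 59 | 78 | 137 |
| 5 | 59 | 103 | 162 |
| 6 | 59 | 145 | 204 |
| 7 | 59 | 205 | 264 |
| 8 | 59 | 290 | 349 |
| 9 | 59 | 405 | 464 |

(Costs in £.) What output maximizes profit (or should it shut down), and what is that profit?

Compute π = P·Q − TC at each output: Q=0: -59; Q=1: -73; Q=2: -79; Q=3: -77; Q=4: -77; Q=5: -87; Q=6: -114; Q=7: -159; Q=8: -229; Q=9: -329.
Profit is highest at Q = 0. Equivalently, the lowest AVC in the table is 78/4 ≈ £19.50 at Q = 4, and P = £15 falls below it — price never covers variable cost, so the firm shuts down and loses only its fixed cost.

Q = 0 (shut down); profit = -£59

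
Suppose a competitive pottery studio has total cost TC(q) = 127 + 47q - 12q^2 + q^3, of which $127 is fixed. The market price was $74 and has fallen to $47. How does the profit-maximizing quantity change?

Output falls from 9 to 8

AVC = 47 - 12q + q^2, minimized at q = 6 where min AVC = $11. MC = 47 - 24q + 3q^2.
At P = $74 ≥ min AVC, set P = MC on the rising branch: q = 9.
At P = $47 ≥ min AVC, set P = MC: q = 8. The firm stays open but cuts output.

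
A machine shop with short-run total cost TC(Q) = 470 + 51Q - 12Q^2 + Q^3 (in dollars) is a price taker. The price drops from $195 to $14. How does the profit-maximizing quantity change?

Output falls from 12 to 0 (the firm shuts down)

MC = 51 - 24Q + 3Q^2; the shutdown threshold is min AVC = $15 (at Q = 6).
With P = $195 above the shutdown price, P = MC gives Q = 12.
At P = $14 < min AVC = $15, price no longer covers variable cost at any output, so the firm shuts down: Q = 0.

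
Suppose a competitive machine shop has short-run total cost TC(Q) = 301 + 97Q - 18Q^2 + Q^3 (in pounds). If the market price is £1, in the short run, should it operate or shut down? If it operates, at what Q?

Shut down

Variable cost is VC = 97Q - 18Q^2 + Q^3, so AVC = VC/Q = 97 - 18Q + Q^2 and MC = dTC/dQ = 97 - 36Q + 3Q^2.
AVC is minimized where dAVC/dQ = -18 + 2Q = 0, at Q = 9; min AVC = 97 - 18·9 + 9^2 = £16.
With P < min AVC (£1 < £16), every unit sold adds to the loss.
The firm minimizes its loss by shutting down and losing only its fixed cost of £301.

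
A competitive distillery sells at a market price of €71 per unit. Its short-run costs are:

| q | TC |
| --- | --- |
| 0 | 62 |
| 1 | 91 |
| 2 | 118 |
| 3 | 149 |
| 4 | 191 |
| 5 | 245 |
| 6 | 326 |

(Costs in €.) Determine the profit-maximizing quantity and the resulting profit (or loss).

Compute π = P·q − TC at each output: q=0: -62; q=1: -20; q=2: 24; q=3: 64; q=4: 93; q=5: 110; q=6: 100.
Profit is maximized at q = 5. AVC there is 183/5 = €36.60 ≤ P, so producing beats shutting down (which would give -€62).

q = 5; profit = €110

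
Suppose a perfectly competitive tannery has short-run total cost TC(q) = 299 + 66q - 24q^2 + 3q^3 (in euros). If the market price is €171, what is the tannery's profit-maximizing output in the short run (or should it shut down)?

Produce at q = 7

Variable cost is VC = 66q - 24q^2 + 3q^3, so AVC = VC/q = 66 - 24q + 3q^2 and MC = dTC/dq = 66 - 48q + 9q^2.
AVC is minimized where dAVC/dq = -24 + 6q = 0, at q = 4; min AVC = 66 - 24·4 + 3·4^2 = €18.
Because €171 ≥ €18, revenue can cover variable cost; the firm operates.
Solving P = MC: -105 - 48q + 9q^2 = 0 ⇒ q = -5/3 or 7. On the upward-sloping branch, q* = 7.
Check: AVC at q = 7 is €45 ≤ P, so revenue covers variable cost.
Profit = P·q − TC = 171·7 − 614 = €583.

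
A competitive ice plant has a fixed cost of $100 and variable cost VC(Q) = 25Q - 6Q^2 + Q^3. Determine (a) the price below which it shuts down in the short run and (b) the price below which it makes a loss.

Shutdown price = $16; break-even price = $40

Shutdown price = min AVC. AVC = 25 - 6Q + Q^2, with vertex at Q = 3 and minimum $16.
ATC = 100/Q + 25 - 6Q + Q^2. Setting dATC/dQ = −100/Q^2 − 6 + 2Q = 0 gives Q = 5 (since 2·5^3 − 6·5^2 = 100).
min ATC = 100/5 + 25 − 6·5 + 5^2 = $40. That is the break-even price.
For $16 ≤ P < $40 the firm produces at a loss; below $16 it shuts down.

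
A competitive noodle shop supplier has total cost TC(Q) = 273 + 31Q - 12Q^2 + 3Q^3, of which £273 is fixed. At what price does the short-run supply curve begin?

The shutdown price is the minimum of AVC. VC = 31Q - 12Q^2 + 3Q^3, so AVC = 31 - 12Q + 3Q^2.
dAVC/dQ = -12 + 6Q = 0 gives Q = 2. min AVC = 31 - 12·2 + 3·2^2 = 19.
The firm shuts down for any P below £19.

£19 per unit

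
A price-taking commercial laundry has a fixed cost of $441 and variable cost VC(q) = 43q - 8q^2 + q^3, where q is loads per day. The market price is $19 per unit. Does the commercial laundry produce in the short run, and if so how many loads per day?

Variable cost is VC = 43q - 8q^2 + q^3, so AVC = VC/q = 43 - 8q + q^2 and MC = dTC/dq = 43 - 16q + 3q^2.
AVC is minimized where dAVC/dq = -8 + 2q = 0, at q = 4; min AVC = 43 - 8·4 + 4^2 = $27.
Since P = $19 < min AVC = $27, price fails to cover variable cost at any output.
Best response: produce nothing and absorb the $441 fixed cost.

Shut down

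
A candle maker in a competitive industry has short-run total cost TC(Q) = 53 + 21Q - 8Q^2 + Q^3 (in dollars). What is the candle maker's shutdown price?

Short-run supply begins at min AVC. From VC = 21Q - 8Q^2 + Q^3, AVC = 21 - 8Q + Q^2.
dAVC/dQ = -8 + 2Q = 0 gives Q = 4. min AVC = 21 - 8·4 + 4^2 = 5.
So the shutdown price is $5.

$5 per unit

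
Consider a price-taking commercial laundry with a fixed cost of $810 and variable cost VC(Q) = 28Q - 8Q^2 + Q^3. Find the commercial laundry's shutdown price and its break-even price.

Shutdown price = min AVC. AVC = 28 - 8Q + Q^2, with vertex at Q = 4 and minimum $12.
ATC = 810/Q + 28 - 8Q + Q^2. Setting dATC/dQ = −810/Q^2 − 8 + 2Q = 0 gives Q = 9 (since 2·9^3 − 8·9^2 = 810).
min ATC = 810/9 + 28 − 8·9 + 9^2 = $127. That is the break-even price.
For $12 ≤ P < $127 the firm produces at a loss; below $12 it shuts down.

Shutdown price = $12; break-even price = $127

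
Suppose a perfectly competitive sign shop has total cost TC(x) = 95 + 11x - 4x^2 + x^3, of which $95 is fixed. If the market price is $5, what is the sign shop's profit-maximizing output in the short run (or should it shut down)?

Variable cost is VC = 11x - 4x^2 + x^3, so AVC = VC/x = 11 - 4x + x^2 and MC = dTC/dx = 11 - 8x + 3x^2.
AVC is minimized where dAVC/dx = -4 + 2x = 0, at x = 2; min AVC = 11 - 4·2 + 2^2 = $7.
P = $5 lies below min AVC = $7; no output level covers variable cost.
The firm minimizes its loss by shutting down and losing only its fixed cost of $95.

Shut down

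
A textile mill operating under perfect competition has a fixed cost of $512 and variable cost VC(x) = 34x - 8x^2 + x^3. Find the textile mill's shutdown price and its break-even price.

Shutdown price = min AVC. AVC = 34 - 8x + x^2, with vertex at x = 4 and minimum $18.
ATC = 512/x + 34 - 8x + x^2. Setting dATC/dx = −512/x^2 − 8 + 2x = 0 gives x = 8 (since 2·8^3 − 8·8^2 = 512).
min ATC = 512/8 + 34 − 8·8 + 8^2 = $98. That is the break-even price.
Between these two prices the firm operates at a loss; above $98 it earns a profit.

Shutdown price = $18; break-even price = $98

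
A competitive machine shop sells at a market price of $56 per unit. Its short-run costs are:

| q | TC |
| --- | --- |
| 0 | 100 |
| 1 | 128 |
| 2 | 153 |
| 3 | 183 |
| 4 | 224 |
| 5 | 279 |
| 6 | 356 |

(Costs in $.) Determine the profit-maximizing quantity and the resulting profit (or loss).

Tabulate TR − TC: q=0: -100; q=1: -72; q=2: -41; q=3: -15; q=4: 0; q=5: 1; q=6: -20.
Profit is maximized at q = 5. AVC there is 179/5 = $35.80 ≤ P, so producing beats shutting down (which would give -$100).

q = 5; profit = $1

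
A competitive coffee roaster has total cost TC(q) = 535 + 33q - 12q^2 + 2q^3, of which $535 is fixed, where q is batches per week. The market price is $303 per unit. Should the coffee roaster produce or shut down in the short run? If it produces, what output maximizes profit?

Strip out fixed cost: VC = 33q - 12q^2 + 2q^3. Then AVC = 33 - 12q + 2q^2 and MC = 33 - 24q + 6q^2.
AVC is minimized where dAVC/dq = -12 + 4q = 0, at q = 3; min AVC = 33 - 12·3 + 2·3^2 = $15.
Since P = $303 ≥ min AVC = $15, price covers variable cost and the firm should produce.
Solving P = MC: -270 - 24q + 6q^2 = 0 ⇒ q = -5 or 9. On the upward-sloping branch, q* = 9.
Check: AVC at q = 9 is $87 ≤ P, so revenue covers variable cost.
Profit = P·q − TC = 303·9 − 1318 = $1409.

Produce at q = 9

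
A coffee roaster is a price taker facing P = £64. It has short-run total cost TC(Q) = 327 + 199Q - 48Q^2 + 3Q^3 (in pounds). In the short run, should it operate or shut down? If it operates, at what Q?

Produce at Q = 9

From TC, MC = TC'(Q) = 199 - 96Q + 9Q^2 and AVC = VC/Q = 199 - 48Q + 3Q^2.
AVC hits its minimum where MC = AVC, at Q = 8, giving min AVC = 199 - 48·8 + 3·8^2 = £7.
Because £64 ≥ £7, revenue can cover variable cost; the firm operates.
Set P = MC: 64 = 199 - 96Q + 9Q^2 → 135 - 96Q + 9Q^2 = 0. The roots are Q = 5/3 and Q = 9; the profit-maximizing output is on the rising part of MC, so Q* = 9.
Check: AVC at Q = 9 is £10 ≤ P, so revenue covers variable cost.
Profit = P·Q − TC = 64·9 − 417 = £159.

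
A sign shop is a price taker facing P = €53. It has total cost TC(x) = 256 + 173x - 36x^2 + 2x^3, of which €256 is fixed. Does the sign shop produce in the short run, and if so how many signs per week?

Produce at x = 10

Variable cost is VC = 173x - 36x^2 + 2x^3, so AVC = VC/x = 173 - 36x + 2x^2 and MC = dTC/dx = 173 - 72x + 6x^2.
AVC hits its minimum where MC = AVC, at x = 9, giving min AVC = 173 - 36·9 + 2·9^2 = €11.
Since P = €53 ≥ min AVC = €11, price covers variable cost and the firm should produce.
P = MC gives 120 - 72x + 6x^2 = 0, with roots 2 and 10. Take the larger (rising MC): x* = 10.
Check: AVC at x = 10 is €13 ≤ P, so revenue covers variable cost.
Profit = P·x − TC = 53·10 − 386 = €144.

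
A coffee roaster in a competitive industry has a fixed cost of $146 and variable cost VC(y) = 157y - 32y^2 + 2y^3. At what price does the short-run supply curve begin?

The shutdown price is the minimum of AVC. VC = 157y - 32y^2 + 2y^3, so AVC = 157 - 32y + 2y^2.
dAVC/dy = -32 + 4y = 0 gives y = 8. min AVC = 157 - 32·8 + 2·8^2 = 29.
For P < $29 the firm produces nothing.

$29 per unit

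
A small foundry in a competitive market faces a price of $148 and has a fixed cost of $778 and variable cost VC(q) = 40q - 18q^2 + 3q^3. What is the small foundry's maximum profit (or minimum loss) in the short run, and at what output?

AVC = 40 - 18q + 3q^2 has its minimum $13 at q = 3; price $148 clears that bar, so the firm operates.
MC = 40 - 36q + 9q^2. Setting P = MC and taking the root on the rising branch gives q* = 6.
TR = 148·6 = 888. TC = 778 + 240 = 1018. Profit = 888 − 1018 = -$130.
By producing, the firm covers all variable cost plus $648 of fixed cost; shutting down would lose the full $778.

Profit = -$130 at q = 6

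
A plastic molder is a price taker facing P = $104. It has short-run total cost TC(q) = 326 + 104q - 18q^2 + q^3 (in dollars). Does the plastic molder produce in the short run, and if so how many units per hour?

From TC, MC = TC'(q) = 104 - 36q + 3q^2 and AVC = VC/q = 104 - 18q + q^2.
AVC hits its minimum where MC = AVC, at q = 9, giving min AVC = 104 - 18·9 + 9^2 = $23.
P = $104 exceeds min AVC = $23, so the firm stays open.
P = MC gives -36q + 3q^2 = 0, with roots 0 and 12. Take the larger (rising MC): q* = 12.
Check: AVC at q = 12 is $32 ≤ P, so revenue covers variable cost.
Profit = P·q − TC = 104·12 − 710 = $538.

Produce at q = 12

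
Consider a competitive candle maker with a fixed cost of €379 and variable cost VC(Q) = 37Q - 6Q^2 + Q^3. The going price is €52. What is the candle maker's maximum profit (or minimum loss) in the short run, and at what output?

Profit = -€279 at Q = 5

AVC = 37 - 6Q + Q^2 has its minimum €28 at Q = 3; price €52 clears that bar, so the firm operates.
With MC = 37 - 12Q + 3Q^2, P = MC on the upward-sloping part at Q* = 5.
TR = 52·5 = 260. TC = 379 + 160 = 539. Profit = 260 − 539 = -€279.
That loss of €279 beats the €379 the firm would lose by shutting down; producing recovers €100 of fixed cost.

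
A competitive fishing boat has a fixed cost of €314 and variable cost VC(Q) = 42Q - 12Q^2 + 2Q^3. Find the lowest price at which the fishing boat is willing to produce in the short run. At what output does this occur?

The shutdown price is the minimum of AVC. VC = 42Q - 12Q^2 + 2Q^3, so AVC = 42 - 12Q + 2Q^2.
At the minimum of AVC, MC = AVC. MC = 42 - 24Q + 6Q^2; setting MC = AVC gives 4Q^2 - 12Q = 0, so Q = 3. min AVC = 24.
For P < €24 the firm produces nothing.

€24 per unit, at Q = 3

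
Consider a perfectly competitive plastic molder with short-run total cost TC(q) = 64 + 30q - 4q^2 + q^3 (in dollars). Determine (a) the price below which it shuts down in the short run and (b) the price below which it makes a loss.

Shutdown price = min AVC. AVC = 30 - 4q + q^2, with vertex at q = 2 and minimum $26.
ATC = 64/q + 30 - 4q + q^2. Setting dATC/dq = −64/q^2 − 4 + 2q = 0 gives q = 4 (since 2·4^3 − 4·4^2 = 64).
min ATC = 64/4 + 30 − 4·4 + 4^2 = $46. That is the break-even price.
Between these two prices the firm operates at a loss; above $46 it earns a profit.

Shutdown price = $26; break-even price = $46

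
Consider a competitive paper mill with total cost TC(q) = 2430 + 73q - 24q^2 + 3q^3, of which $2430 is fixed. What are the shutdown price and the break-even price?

Shutdown price = min AVC. AVC = 73 - 24q + 3q^2, with vertex at q = 4 and minimum $25.
ATC = 2430/q + 73 - 24q + 3q^2. Setting dATC/dq = −2430/q^2 − 24 + 6q = 0 gives q = 9 (since 6·9^3 − 24·9^2 = 2430).
min ATC = 2430/9 + 73 − 24·9 + 3·9^2 = $370. That is the break-even price.
For $25 ≤ P < $370 the firm produces at a loss; below $25 it shuts down.

Shutdown price = $25; break-even price = $370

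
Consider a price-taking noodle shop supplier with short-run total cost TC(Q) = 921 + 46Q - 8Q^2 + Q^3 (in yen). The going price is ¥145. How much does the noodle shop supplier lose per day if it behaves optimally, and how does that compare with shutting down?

AVC = 46 - 8Q + Q^2 has its minimum ¥30 at Q = 4; price ¥145 clears that bar, so the firm operates.
MC = 46 - 16Q + 3Q^2. Setting P = MC and taking the root on the rising branch gives Q* = 9.
TR = 145·9 = 1305. TC = 921 + 495 = 1416. Profit = 1305 − 1416 = -¥111.
Shutting down would mean losing the fixed cost of ¥921, so operating at a loss of ¥111 is better by ¥810.

Profit = -¥111 at Q = 9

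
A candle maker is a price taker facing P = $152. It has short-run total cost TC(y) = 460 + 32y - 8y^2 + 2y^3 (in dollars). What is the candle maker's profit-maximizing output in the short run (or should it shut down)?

Variable cost is VC = 32y - 8y^2 + 2y^3, so AVC = VC/y = 32 - 8y + 2y^2 and MC = dTC/dy = 32 - 16y + 6y^2.
The AVC parabola has its vertex at y = 8/4 = 2, where AVC = 32 - 8·2 + 2·2^2 = $24.
P = $152 exceeds min AVC = $24, so the firm stays open.
Set P = MC: 152 = 32 - 16y + 6y^2 → -120 - 16y + 6y^2 = 0. The roots are y = -10/3 and y = 6; the profit-maximizing output is on the rising part of MC, so y* = 6.
Check: AVC at y = 6 is $56 ≤ P, so revenue covers variable cost.
Profit = P·y − TC = 152·6 − 796 = $116.

Produce at y = 6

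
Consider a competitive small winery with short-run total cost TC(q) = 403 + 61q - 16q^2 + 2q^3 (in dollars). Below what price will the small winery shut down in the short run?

$29 per unit

The firm shuts down when price falls below the minimum of average variable cost. AVC = VC/q = 61 - 16q + 2q^2.
dAVC/dq = -16 + 4q = 0 gives q = 4. min AVC = 61 - 16·4 + 2·4^2 = 29.
The firm shuts down for any P below $29.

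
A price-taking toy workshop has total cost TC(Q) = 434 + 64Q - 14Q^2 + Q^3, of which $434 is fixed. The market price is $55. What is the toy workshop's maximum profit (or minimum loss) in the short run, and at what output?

Profit = -$110 at Q = 9

AVC = 64 - 14Q + Q^2; min AVC = $15 at Q = 7. Since P = $55 ≥ min AVC, the firm produces.
MC = 64 - 28Q + 3Q^2. Setting P = MC and taking the root on the rising branch gives Q* = 9.
TR = 55·9 = 495. TC = 434 + 171 = 605. Profit = 495 − 605 = -$110.
Shutting down would mean losing the fixed cost of $434, so operating at a loss of $110 is better by $324.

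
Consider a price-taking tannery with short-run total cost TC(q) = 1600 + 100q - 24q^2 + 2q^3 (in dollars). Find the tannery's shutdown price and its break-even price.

AVC = 100 - 24q + 2q^2; minimized at q = 6, giving min AVC = $28. That is the shutdown price.
ATC = 1600/q + 100 - 24q + 2q^2. Setting dATC/dq = −1600/q^2 − 24 + 4q = 0 gives q = 10 (since 4·10^3 − 24·10^2 = 1600).
min ATC = 1600/10 + 100 − 24·10 + 2·10^2 = $220. That is the break-even price.
Between these two prices the firm operates at a loss; above $220 it earns a profit.

Shutdown price = $28; break-even price = $220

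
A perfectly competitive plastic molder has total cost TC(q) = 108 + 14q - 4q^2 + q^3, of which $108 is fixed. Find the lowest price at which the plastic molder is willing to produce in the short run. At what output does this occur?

The shutdown price is the minimum of AVC. VC = 14q - 4q^2 + q^3, so AVC = 14 - 4q + q^2.
At the minimum of AVC, MC = AVC. MC = 14 - 8q + 3q^2; setting MC = AVC gives 2q^2 - 4q = 0, so q = 2. min AVC = 10.
The firm shuts down for any P below $10.

$10 per unit, at q = 2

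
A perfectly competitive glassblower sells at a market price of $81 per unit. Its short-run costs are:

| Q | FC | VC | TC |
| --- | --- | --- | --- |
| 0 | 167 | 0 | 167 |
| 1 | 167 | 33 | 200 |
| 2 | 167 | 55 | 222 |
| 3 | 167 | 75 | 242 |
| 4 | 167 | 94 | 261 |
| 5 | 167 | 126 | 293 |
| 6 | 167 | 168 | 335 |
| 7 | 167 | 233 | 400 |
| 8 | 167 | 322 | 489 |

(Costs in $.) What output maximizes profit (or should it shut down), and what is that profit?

Q = 7; profit = $167

Compute π = P·Q − TC at each output: Q=0: -167; Q=1: -119; Q=2: -60; Q=3: 1; Q=4: 63; Q=5: 112; Q=6: 151; Q=7: 167; Q=8: 159.
Profit is maximized at Q = 7. AVC there is 233/7 = $33.29 ≤ P, so producing beats shutting down (which would give -$167).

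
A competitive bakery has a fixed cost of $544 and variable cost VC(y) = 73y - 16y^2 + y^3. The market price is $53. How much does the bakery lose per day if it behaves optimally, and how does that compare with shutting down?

Profit = -$144 at y = 10

AVC = 73 - 16y + y^2; min AVC = $9 at y = 8. Since P = $53 ≥ min AVC, the firm produces.
With MC = 73 - 32y + 3y^2, P = MC on the upward-sloping part at y* = 10.
TR = 53·10 = 530. TC = 544 + 130 = 674. Profit = 530 − 674 = -$144.
By producing, the firm covers all variable cost plus $400 of fixed cost; shutting down would lose the full $544.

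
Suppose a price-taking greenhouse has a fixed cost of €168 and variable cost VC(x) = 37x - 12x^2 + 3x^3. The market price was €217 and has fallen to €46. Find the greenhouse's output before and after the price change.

Output falls from 6 to 3

AVC = 37 - 12x + 3x^2, minimized at x = 2 where min AVC = €25. MC = 37 - 24x + 9x^2.
At P = €217 ≥ min AVC, set P = MC on the rising branch: x = 6.
At P = €46 ≥ min AVC, set P = MC: x = 3. The firm stays open but cuts output.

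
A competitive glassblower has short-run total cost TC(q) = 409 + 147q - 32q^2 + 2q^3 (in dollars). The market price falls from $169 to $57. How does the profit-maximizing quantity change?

AVC = 147 - 32q + 2q^2, minimized at q = 8 where min AVC = $19. MC = 147 - 64q + 6q^2.
At P = $169 ≥ min AVC, set P = MC on the rising branch: q = 11.
At P = $57 ≥ min AVC, set P = MC: q = 9. The firm stays open but cuts output.

Output falls from 11 to 9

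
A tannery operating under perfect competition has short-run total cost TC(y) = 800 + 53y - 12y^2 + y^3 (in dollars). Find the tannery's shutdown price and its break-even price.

AVC = 53 - 12y + y^2; minimized at y = 6, giving min AVC = $17. That is the shutdown price.
ATC = 800/y + 53 - 12y + y^2. Setting dATC/dy = −800/y^2 − 12 + 2y = 0 gives y = 10 (since 2·10^3 − 12·10^2 = 800).
min ATC = 800/10 + 53 − 12·10 + 10^2 = $113. That is the break-even price.
Between these two prices the firm operates at a loss; above $113 it earns a profit.

Shutdown price = $17; break-even price = $113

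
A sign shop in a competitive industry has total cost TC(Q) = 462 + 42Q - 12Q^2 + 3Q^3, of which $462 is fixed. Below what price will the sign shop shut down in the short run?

The firm shuts down when price falls below the minimum of average variable cost. AVC = VC/Q = 42 - 12Q + 3Q^2.
dAVC/dQ = -12 + 6Q = 0 gives Q = 2. min AVC = 42 - 12·2 + 3·2^2 = 30.
The firm shuts down for any P below $30.

$30 per unit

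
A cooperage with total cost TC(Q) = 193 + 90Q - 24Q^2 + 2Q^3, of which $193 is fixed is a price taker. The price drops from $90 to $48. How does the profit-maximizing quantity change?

Output falls from 8 to 7

MC = 90 - 48Q + 6Q^2; the shutdown threshold is min AVC = $18 (at Q = 6).
At P = $90 ≥ min AVC, set P = MC on the rising branch: Q = 8.
At P = $48 ≥ min AVC, set P = MC: Q = 7. The firm stays open but cuts output.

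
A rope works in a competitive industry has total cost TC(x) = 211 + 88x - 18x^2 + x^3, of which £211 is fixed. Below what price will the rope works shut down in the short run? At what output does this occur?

£7 per unit, at x = 9

The shutdown price is the minimum of AVC. VC = 88x - 18x^2 + x^3, so AVC = 88 - 18x + x^2.
dAVC/dx = -18 + 2x = 0 gives x = 9. min AVC = 88 - 18·9 + 9^2 = 7.
So the shutdown price is £7.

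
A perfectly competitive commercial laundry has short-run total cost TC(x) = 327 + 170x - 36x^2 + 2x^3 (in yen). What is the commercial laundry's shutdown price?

¥8 per unit

The firm shuts down when price falls below the minimum of average variable cost. AVC = VC/x = 170 - 36x + 2x^2.
At the minimum of AVC, MC = AVC. MC = 170 - 72x + 6x^2; setting MC = AVC gives 4x^2 - 36x = 0, so x = 9. min AVC = 8.
So the shutdown price is ¥8.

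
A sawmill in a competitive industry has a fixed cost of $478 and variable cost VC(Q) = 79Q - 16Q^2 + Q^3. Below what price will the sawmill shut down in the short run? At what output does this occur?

Short-run supply begins at min AVC. From VC = 79Q - 16Q^2 + Q^3, AVC = 79 - 16Q + Q^2.
At the minimum of AVC, MC = AVC. MC = 79 - 32Q + 3Q^2; setting MC = AVC gives 2Q^2 - 16Q = 0, so Q = 8. min AVC = 15.
The firm shuts down for any P below $15.

$15 per unit, at Q = 8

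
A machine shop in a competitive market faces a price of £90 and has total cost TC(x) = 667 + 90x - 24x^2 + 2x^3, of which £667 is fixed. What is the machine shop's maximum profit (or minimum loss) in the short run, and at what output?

Profit = -£155 at x = 8

AVC = 90 - 24x + 2x^2; min AVC = £18 at x = 6. Since P = £90 ≥ min AVC, the firm produces.
With MC = 90 - 48x + 6x^2, P = MC on the upward-sloping part at x* = 8.
TR = 90·8 = 720. TC = 667 + 208 = 875. Profit = 720 − 875 = -£155.
That loss of £155 beats the £667 the firm would lose by shutting down; producing recovers £512 of fixed cost.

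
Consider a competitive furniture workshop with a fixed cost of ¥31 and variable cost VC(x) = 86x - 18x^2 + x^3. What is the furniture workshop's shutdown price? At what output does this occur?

Short-run supply begins at min AVC. From VC = 86x - 18x^2 + x^3, AVC = 86 - 18x + x^2.
dAVC/dx = -18 + 2x = 0 gives x = 9. min AVC = 86 - 18·9 + 9^2 = 5.
For P < ¥5 the firm produces nothing.

¥5 per unit, at x = 9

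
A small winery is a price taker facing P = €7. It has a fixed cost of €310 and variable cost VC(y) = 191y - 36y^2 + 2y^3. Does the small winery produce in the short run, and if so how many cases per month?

Shut down

Strip out fixed cost: VC = 191y - 36y^2 + 2y^3. Then AVC = 191 - 36y + 2y^2 and MC = 191 - 72y + 6y^2.
The AVC parabola has its vertex at y = 36/4 = 9, where AVC = 191 - 36·9 + 2·9^2 = €29.
With P < min AVC (€7 < €29), every unit sold adds to the loss.
The firm minimizes its loss by shutting down and losing only its fixed cost of €310.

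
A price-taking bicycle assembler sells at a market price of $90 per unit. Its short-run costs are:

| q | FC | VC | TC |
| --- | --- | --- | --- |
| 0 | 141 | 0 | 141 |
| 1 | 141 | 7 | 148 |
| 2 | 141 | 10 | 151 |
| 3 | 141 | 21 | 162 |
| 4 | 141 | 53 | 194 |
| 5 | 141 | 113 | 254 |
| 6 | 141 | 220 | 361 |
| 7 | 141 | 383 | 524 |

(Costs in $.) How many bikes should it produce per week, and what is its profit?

Compute π = P·q − TC at each output: q=0: -141; q=1: -58; q=2: 29; q=3: 108; q=4: 166; q=5: 196; q=6: 179; q=7: 106.
Profit is maximized at q = 5. AVC there is 113/5 = $22.60 ≤ P, so producing beats shutting down (which would give -$141).

q = 5; profit = $196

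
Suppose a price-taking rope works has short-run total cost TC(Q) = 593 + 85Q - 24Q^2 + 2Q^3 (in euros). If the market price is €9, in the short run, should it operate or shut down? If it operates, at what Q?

Shut down

From TC, MC = TC'(Q) = 85 - 48Q + 6Q^2 and AVC = VC/Q = 85 - 24Q + 2Q^2.
AVC is minimized where dAVC/dQ = -24 + 4Q = 0, at Q = 6; min AVC = 85 - 24·6 + 2·6^2 = €13.
With P < min AVC (€9 < €13), every unit sold adds to the loss.
Best response: produce nothing and absorb the €593 fixed cost.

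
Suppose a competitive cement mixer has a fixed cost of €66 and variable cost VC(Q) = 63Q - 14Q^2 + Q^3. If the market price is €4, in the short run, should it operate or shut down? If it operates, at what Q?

Strip out fixed cost: VC = 63Q - 14Q^2 + Q^3. Then AVC = 63 - 14Q + Q^2 and MC = 63 - 28Q + 3Q^2.
The AVC parabola has its vertex at Q = 14/2 = 7, where AVC = 63 - 14·7 + 7^2 = €14.
With P < min AVC (€4 < €14), every unit sold adds to the loss.
Shutting down limits the loss to fixed cost, €66.

Shut down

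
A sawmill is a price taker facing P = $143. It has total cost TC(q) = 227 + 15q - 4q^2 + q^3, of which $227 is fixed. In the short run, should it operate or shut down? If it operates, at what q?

Produce at q = 8

Strip out fixed cost: VC = 15q - 4q^2 + q^3. Then AVC = 15 - 4q + q^2 and MC = 15 - 8q + 3q^2.
AVC is minimized where dAVC/dq = -4 + 2q = 0, at q = 2; min AVC = 15 - 4·2 + 2^2 = $11.
Because $143 ≥ $11, revenue can cover variable cost; the firm operates.
Solving P = MC: -128 - 8q + 3q^2 = 0 ⇒ q = -16/3 or 8. On the upward-sloping branch, q* = 8.
Check: AVC at q = 8 is $47 ≤ P, so revenue covers variable cost.
Profit = P·q − TC = 143·8 − 603 = $541.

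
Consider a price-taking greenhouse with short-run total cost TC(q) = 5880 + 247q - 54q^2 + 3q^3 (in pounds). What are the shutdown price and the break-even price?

Shutdown price = £4; break-even price = £499

AVC = 247 - 54q + 3q^2; minimized at q = 9, giving min AVC = £4. That is the shutdown price.
ATC = 5880/q + 247 - 54q + 3q^2. Setting dATC/dq = −5880/q^2 − 54 + 6q = 0 gives q = 14 (since 6·14^3 − 54·14^2 = 5880).
min ATC = 5880/14 + 247 − 54·14 + 3·14^2 = £499. That is the break-even price.
For £4 ≤ P < £499 the firm produces at a loss; below £4 it shuts down.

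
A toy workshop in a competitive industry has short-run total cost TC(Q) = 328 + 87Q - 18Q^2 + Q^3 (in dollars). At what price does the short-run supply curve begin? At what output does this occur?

$6 per unit, at Q = 9

The firm shuts down when price falls below the minimum of average variable cost. AVC = VC/Q = 87 - 18Q + Q^2.
At the minimum of AVC, MC = AVC. MC = 87 - 36Q + 3Q^2; setting MC = AVC gives 2Q^2 - 18Q = 0, so Q = 9. min AVC = 6.
For P < $6 the firm produces nothing.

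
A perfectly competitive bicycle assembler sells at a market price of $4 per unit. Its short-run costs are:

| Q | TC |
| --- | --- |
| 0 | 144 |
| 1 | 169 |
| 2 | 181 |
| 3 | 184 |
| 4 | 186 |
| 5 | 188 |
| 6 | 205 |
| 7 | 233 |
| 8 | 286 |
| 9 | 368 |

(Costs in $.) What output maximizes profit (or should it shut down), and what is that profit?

Tabulate TR − TC: Q=0: -144; Q=1: -165; Q=2: -173; Q=3: -172; Q=4: -170; Q=5: -168; Q=6: -181; Q=7: -205; Q=8: -254; Q=9: -332.
Profit is highest at Q = 0. Equivalently, the lowest AVC in the table is 44/5 ≈ $8.80 at Q = 5, and P = $4 falls below it — price never covers variable cost, so the firm shuts down and loses only its fixed cost.

Q = 0 (shut down); profit = -$144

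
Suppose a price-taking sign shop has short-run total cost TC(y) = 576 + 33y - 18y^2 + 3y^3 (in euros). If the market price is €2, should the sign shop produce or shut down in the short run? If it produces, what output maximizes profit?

Variable cost is VC = 33y - 18y^2 + 3y^3, so AVC = VC/y = 33 - 18y + 3y^2 and MC = dTC/dy = 33 - 36y + 9y^2.
AVC hits its minimum where MC = AVC, at y = 3, giving min AVC = 33 - 18·3 + 3·3^2 = €6.
Since P = €2 < min AVC = €6, price fails to cover variable cost at any output.
Best response: produce nothing and absorb the €576 fixed cost.

Shut down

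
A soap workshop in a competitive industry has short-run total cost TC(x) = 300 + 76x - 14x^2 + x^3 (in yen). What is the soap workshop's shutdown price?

¥27 per unit

The shutdown price is the minimum of AVC. VC = 76x - 14x^2 + x^3, so AVC = 76 - 14x + x^2.
At the minimum of AVC, MC = AVC. MC = 76 - 28x + 3x^2; setting MC = AVC gives 2x^2 - 14x = 0, so x = 7. min AVC = 27.
The firm shuts down for any P below ¥27.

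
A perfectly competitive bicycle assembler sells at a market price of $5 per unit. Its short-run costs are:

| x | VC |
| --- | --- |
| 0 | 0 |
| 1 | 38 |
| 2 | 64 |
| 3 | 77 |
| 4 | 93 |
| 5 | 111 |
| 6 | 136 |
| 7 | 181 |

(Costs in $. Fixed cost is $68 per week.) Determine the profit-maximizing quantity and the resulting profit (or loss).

Profit at each row (π = 5x − TC): x=0: -68; x=1: -101; x=2: -122; x=3: -130; x=4: -141; x=5: -154; x=6: -174; x=7: -214.
Profit is highest at x = 0. Equivalently, the lowest AVC in the table is 111/5 ≈ $22.20 at x = 5, and P = $5 falls below it — price never covers variable cost, so the firm shuts down and loses only its fixed cost.

x = 0 (shut down); profit = -$68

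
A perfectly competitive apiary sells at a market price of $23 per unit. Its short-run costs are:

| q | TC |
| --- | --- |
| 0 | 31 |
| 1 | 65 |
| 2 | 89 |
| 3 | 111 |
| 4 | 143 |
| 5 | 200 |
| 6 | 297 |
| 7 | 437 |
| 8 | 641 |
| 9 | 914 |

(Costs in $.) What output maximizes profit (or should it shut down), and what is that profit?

Profit at each row (π = 23q − TC): q=0: -31; q=1: -42; q=2: -43; q=3: -42; q=4: -51; q=5: -85; q=6: -159; q=7: -276; q=8: -457; q=9: -707.
Profit is highest at q = 0. Equivalently, the lowest AVC in the table is 80/3 ≈ $26.67 at q = 3, and P = $23 falls below it — price never covers variable cost, so the firm shuts down and loses only its fixed cost.

q = 0 (shut down); profit = -$31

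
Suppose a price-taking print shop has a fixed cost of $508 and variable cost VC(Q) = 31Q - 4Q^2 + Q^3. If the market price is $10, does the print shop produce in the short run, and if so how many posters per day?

Shut down

Variable cost is VC = 31Q - 4Q^2 + Q^3, so AVC = VC/Q = 31 - 4Q + Q^2 and MC = dTC/dQ = 31 - 8Q + 3Q^2.
AVC hits its minimum where MC = AVC, at Q = 2, giving min AVC = 31 - 4·2 + 2^2 = $27.
With P < min AVC ($10 < $27), every unit sold adds to the loss.
The firm minimizes its loss by shutting down and losing only its fixed cost of $508.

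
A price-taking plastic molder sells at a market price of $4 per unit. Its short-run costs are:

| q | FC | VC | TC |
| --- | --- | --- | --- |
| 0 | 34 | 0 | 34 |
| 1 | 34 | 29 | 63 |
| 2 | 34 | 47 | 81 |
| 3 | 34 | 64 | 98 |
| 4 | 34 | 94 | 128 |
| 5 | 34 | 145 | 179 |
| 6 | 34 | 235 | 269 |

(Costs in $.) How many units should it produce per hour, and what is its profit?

Compute π = P·q − TC at each output: q=0: -34; q=1: -59; q=2: -73; q=3: -86; q=4: -112; q=5: -159; q=6: -245.
Profit is highest at q = 0. Equivalently, the lowest AVC in the table is 64/3 ≈ $21.33 at q = 3, and P = $4 falls below it — price never covers variable cost, so the firm shuts down and loses only its fixed cost.

q = 0 (shut down); profit = -$34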